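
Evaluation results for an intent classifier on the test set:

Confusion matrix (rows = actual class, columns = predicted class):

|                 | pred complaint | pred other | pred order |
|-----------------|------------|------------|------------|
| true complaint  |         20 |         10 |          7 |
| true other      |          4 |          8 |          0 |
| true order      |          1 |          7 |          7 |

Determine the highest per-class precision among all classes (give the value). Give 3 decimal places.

0.800

Per-class precision (TP/(TP+FP)):
  complaint: TP=20, FP=4+1=5 → 20/25 = 0.8000
  other: TP=8, FP=10+7=17 → 8/25 = 0.3200
  order: TP=7, FP=7+0=7 → 7/14 = 0.5000
Highest is class 'complaint' with precision = 0.800.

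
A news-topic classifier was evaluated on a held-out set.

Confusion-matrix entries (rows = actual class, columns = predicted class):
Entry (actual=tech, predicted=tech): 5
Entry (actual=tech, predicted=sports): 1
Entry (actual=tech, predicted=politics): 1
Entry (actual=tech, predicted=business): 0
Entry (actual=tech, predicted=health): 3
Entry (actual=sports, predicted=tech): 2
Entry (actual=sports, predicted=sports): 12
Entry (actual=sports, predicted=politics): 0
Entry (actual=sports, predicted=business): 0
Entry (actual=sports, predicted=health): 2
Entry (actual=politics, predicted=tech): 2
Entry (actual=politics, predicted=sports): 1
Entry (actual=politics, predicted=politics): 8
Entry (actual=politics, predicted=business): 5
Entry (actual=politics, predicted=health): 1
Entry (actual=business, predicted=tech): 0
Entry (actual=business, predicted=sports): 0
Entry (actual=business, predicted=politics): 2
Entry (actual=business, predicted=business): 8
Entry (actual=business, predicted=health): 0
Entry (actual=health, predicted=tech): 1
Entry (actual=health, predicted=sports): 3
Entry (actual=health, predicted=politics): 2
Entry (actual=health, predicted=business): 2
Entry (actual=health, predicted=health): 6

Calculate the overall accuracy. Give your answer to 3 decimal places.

0.582

Accuracy = trace / total = (5+12+8+8+6=39) / 67 = 39/67 = 0.582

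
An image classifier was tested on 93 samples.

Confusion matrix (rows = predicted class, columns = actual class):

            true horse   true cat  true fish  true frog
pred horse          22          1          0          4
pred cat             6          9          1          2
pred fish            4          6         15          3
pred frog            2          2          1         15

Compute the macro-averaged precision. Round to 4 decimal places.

0.6501

Per-class precision (TP/(TP+FP)):
  horse: TP=22, FP=1+0+4=5 → 22/27 = 0.81481
  cat: TP=9, FP=6+1+2=9 → 9/18 = 0.50000
  fish: TP=15, FP=4+6+3=13 → 15/28 = 0.53571
  frog: TP=15, FP=2+2+1=5 → 15/20 = 0.75000
Macro-precision = mean = (0.81481 + 0.50000 + 0.53571 + 0.75000) / 4 = 0.6501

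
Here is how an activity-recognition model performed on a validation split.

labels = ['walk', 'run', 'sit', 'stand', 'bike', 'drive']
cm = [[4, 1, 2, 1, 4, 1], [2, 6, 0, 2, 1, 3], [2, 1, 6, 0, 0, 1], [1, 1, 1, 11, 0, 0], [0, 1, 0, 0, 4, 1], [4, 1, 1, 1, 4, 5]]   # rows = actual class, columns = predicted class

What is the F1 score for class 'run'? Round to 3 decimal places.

F1 score = 2·TP/(2·TP+FP+FN).
run: TP=6, FP=1+1+1+1+1=5, FN=2+0+2+1+3=8 → 12/25 = 0.4800

0.480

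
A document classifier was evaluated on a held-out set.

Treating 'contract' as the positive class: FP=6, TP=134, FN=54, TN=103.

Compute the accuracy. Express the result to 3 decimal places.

0.798

Accuracy = (TP+TN)/N = (134+103)/297 = 0.798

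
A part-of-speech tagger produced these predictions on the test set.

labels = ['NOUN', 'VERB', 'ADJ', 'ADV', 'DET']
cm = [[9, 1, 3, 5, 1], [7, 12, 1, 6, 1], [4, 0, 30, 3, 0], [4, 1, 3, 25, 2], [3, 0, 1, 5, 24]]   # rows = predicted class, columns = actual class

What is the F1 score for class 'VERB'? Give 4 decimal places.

0.5854

Treat 'VERB' as positive and all other classes as negative.
F1 score = 2·TP/(2·TP+FP+FN).
VERB: TP=12, FP=7+1+6+1=15, FN=1+0+1+0=2 → 24/41 = 0.58537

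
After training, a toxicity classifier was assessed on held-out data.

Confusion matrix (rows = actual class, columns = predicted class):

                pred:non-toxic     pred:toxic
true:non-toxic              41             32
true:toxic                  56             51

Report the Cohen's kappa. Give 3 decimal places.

Observed agreement pₒ = trace/N = 92/180 = 0.5111
Expected agreement pₑ = Σ (rowᵢ·colᵢ)/N² = (73·97 + 107·83)/180² = 0.4927
κ = (pₒ − pₑ)/(1 − pₑ) = (0.5111 − 0.4927)/(1 − 0.4927) = 0.036

0.036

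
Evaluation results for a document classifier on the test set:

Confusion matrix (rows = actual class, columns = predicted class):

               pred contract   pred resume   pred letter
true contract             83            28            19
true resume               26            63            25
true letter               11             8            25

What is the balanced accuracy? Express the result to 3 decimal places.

Balanced accuracy = mean of per-class recall.
  contract: recall = 83/130 = 0.6385
  resume: recall = 63/114 = 0.5526
  letter: recall = 25/44 = 0.5682
Mean = (0.6385 + 0.5526 + 0.5682) / 3 = 0.586

0.586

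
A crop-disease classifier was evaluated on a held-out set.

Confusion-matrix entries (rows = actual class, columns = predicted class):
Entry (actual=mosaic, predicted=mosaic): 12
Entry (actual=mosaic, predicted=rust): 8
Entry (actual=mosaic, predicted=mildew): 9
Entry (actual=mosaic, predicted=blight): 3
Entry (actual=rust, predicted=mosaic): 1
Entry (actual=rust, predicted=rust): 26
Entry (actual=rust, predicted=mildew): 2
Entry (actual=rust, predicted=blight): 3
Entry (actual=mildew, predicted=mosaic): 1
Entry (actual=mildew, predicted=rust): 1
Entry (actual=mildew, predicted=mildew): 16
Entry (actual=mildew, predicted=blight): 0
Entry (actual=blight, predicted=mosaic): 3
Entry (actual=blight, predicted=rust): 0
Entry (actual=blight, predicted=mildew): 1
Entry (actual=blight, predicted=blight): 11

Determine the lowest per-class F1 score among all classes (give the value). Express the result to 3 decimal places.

Per-class F1 score (2·TP/(2·TP+FP+FN)):
  mosaic: TP=12, FP=1+1+3=5, FN=8+9+3=20 → 24/49 = 0.4898
  rust: TP=26, FP=8+1+0=9, FN=1+2+3=6 → 52/67 = 0.7761
  mildew: TP=16, FP=9+2+1=12, FN=1+1+0=2 → 32/46 = 0.6957
  blight: TP=11, FP=3+3+0=6, FN=3+0+1=4 → 22/32 = 0.6875
Lowest is class 'mosaic' with F1 score = 0.490.

0.490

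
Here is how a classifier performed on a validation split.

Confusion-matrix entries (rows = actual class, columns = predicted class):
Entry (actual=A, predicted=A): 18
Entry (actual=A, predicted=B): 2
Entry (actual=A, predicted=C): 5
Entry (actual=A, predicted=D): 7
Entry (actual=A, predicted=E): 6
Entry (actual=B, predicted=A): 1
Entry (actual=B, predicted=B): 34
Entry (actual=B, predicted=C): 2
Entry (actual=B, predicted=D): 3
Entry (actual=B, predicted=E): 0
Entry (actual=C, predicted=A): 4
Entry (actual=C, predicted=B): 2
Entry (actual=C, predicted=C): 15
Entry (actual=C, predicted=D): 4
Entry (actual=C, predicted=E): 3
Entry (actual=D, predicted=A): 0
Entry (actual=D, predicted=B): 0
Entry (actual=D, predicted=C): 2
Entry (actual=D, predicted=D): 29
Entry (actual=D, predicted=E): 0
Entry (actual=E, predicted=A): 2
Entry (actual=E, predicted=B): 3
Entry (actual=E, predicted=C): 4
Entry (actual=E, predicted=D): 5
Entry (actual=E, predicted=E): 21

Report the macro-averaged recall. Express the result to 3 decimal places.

Per-class recall (TP/(TP+FN)):
  A: TP=18, FN=2+5+7+6=20 → 18/38 = 0.4737
  B: TP=34, FN=1+2+3+0=6 → 34/40 = 0.8500
  C: TP=15, FN=4+2+4+3=13 → 15/28 = 0.5357
  D: TP=29, FN=0+0+2+0=2 → 29/31 = 0.9355
  E: TP=21, FN=2+3+4+5=14 → 21/35 = 0.6000
Macro-recall = mean = (0.4737 + 0.8500 + 0.5357 + 0.9355 + 0.6000) / 5 = 0.679

0.679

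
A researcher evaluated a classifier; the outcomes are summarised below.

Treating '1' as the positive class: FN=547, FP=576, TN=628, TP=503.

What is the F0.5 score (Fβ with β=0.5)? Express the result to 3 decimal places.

Fβ = (1+β²)·TP / ((1+β²)·TP + β²·FN + FP), with β²=1/4
= 1.25·503 / (1.25·503 + 0.25·547 + 576) = 0.469

0.469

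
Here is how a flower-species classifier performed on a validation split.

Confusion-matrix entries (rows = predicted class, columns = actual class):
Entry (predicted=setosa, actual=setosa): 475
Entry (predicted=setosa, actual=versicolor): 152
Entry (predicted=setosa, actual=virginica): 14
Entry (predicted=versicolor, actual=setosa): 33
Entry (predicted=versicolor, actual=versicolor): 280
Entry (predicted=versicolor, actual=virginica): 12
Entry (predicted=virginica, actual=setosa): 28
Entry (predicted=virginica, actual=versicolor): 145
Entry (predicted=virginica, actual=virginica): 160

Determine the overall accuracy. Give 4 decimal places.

Accuracy = trace / total = (475+280+160=915) / 1299 = 915/1299 = 0.7044

0.7044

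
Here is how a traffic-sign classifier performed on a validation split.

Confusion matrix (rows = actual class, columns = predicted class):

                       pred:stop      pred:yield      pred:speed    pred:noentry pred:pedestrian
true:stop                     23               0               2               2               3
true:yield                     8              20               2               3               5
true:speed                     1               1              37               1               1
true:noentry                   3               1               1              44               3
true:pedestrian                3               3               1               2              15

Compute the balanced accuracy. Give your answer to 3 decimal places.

0.733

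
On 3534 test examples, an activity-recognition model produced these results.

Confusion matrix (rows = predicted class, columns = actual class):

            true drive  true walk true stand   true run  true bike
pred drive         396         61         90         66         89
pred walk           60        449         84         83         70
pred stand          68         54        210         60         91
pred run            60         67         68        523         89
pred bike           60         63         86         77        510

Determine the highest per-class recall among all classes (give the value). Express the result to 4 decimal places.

Per-class recall (TP/(TP+FN)):
  drive: TP=396, FN=60+68+60+60=248 → 396/644 = 0.61491
  walk: TP=449, FN=61+54+67+63=245 → 449/694 = 0.64697
  stand: TP=210, FN=90+84+68+86=328 → 210/538 = 0.39033
  run: TP=523, FN=66+83+60+77=286 → 523/809 = 0.64648
  bike: TP=510, FN=89+70+91+89=339 → 510/849 = 0.60071
Highest is class 'walk' with recall = 0.6470.

0.6470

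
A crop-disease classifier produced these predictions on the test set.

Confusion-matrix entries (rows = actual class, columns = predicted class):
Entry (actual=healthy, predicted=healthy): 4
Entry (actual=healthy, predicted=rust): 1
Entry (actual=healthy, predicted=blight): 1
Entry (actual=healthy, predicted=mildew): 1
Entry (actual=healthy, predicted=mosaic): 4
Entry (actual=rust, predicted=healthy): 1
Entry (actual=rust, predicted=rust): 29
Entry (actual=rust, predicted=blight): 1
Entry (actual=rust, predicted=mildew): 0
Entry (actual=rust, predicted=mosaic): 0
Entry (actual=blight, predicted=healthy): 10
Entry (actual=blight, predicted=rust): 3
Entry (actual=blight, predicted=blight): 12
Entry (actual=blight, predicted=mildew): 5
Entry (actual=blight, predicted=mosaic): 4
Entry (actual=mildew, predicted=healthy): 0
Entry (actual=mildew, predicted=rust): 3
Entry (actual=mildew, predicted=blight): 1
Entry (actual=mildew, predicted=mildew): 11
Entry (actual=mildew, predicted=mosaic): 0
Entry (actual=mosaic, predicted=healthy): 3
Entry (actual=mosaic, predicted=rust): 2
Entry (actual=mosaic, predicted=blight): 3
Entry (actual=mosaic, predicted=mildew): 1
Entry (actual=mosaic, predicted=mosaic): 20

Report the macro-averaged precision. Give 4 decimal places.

0.5955

Per-class precision (TP/(TP+FP)):
  healthy: TP=4, FP=1+10+0+3=14 → 4/18 = 0.22222
  rust: TP=29, FP=1+3+3+2=9 → 29/38 = 0.76316
  blight: TP=12, FP=1+1+1+3=6 → 12/18 = 0.66667
  mildew: TP=11, FP=1+0+5+1=7 → 11/18 = 0.61111
  mosaic: TP=20, FP=4+0+4+0=8 → 20/28 = 0.71429
Macro-precision = mean = (0.22222 + 0.76316 + 0.66667 + 0.61111 + 0.71429) / 5 = 0.5955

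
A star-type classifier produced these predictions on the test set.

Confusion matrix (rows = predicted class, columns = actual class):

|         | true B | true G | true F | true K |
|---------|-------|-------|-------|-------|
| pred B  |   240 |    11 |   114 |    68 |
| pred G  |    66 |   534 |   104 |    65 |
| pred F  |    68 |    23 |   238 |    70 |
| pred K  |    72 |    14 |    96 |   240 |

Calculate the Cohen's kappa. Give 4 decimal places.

Observed agreement pₒ = trace/N = 1252/2023 = 0.61888
Expected agreement pₑ = Σ (rowᵢ·colᵢ)/N² = (446·433 + 582·769 + 552·399 + 443·422)/2023² = 0.25604
κ = (pₒ − pₑ)/(1 − pₑ) = (0.61888 − 0.25604)/(1 − 0.25604) = 0.4877

0.4877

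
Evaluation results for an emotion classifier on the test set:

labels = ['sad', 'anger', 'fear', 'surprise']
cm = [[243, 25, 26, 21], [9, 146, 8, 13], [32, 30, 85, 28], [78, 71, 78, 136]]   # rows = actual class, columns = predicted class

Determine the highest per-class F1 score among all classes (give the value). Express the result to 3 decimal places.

0.718

Per-class F1 score (2·TP/(2·TP+FP+FN)):
  sad: TP=243, FP=9+32+78=119, FN=25+26+21=72 → 486/677 = 0.7179
  anger: TP=146, FP=25+30+71=126, FN=9+8+13=30 → 292/448 = 0.6518
  fear: TP=85, FP=26+8+78=112, FN=32+30+28=90 → 170/372 = 0.4570
  surprise: TP=136, FP=21+13+28=62, FN=78+71+78=227 → 272/561 = 0.4848
Highest is class 'sad' with F1 score = 0.718.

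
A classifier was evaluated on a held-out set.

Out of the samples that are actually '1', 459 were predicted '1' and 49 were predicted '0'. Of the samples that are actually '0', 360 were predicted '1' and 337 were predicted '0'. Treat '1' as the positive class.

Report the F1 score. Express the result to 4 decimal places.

Precision = TP/(TP+FP) = 459/819 = 0.5604
Recall = TP/(TP+FN) = 459/508 = 0.9035
F1 = 2·TP/(2·TP+FP+FN) = 918/1327 = 0.6918

0.6918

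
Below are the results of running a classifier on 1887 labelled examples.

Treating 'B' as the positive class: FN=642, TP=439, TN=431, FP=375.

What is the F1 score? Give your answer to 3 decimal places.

Precision = TP/(TP+FP) = 439/814 = 0.5393
Recall = TP/(TP+FN) = 439/1081 = 0.4061
F1 = 2·TP/(2·TP+FP+FN) = 878/1895 = 0.463

0.463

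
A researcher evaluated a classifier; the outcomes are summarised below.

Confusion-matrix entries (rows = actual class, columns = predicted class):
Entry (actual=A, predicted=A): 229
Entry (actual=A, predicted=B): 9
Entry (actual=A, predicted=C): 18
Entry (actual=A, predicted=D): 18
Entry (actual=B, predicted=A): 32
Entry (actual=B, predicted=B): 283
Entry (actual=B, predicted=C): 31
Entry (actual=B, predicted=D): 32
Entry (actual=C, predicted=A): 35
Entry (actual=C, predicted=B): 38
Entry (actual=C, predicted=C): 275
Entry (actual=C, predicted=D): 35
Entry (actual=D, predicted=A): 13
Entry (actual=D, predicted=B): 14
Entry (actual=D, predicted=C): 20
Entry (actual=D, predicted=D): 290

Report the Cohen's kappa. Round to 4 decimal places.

0.7129

Observed agreement pₒ = trace/N = 1077/1372 = 0.78499
Expected agreement pₑ = Σ (rowᵢ·colᵢ)/N² = (274·309 + 378·344 + 383·344 + 337·375)/1372² = 0.25118
κ = (pₒ − pₑ)/(1 − pₑ) = (0.78499 − 0.25118)/(1 − 0.25118) = 0.7129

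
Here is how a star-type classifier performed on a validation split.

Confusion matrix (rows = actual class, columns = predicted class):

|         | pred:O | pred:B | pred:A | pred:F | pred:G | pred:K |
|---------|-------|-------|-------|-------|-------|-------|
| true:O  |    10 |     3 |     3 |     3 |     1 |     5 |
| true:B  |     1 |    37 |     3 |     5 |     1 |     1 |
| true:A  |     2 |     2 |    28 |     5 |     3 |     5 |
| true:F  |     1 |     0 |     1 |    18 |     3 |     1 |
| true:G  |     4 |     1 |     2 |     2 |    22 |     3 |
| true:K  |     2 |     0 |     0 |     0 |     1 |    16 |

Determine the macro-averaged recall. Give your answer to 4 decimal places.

Per-class recall (TP/(TP+FN)):
  O: TP=10, FN=3+3+3+1+5=15 → 10/25 = 0.40000
  B: TP=37, FN=1+3+5+1+1=11 → 37/48 = 0.77083
  A: TP=28, FN=2+2+5+3+5=17 → 28/45 = 0.62222
  F: TP=18, FN=1+0+1+3+1=6 → 18/24 = 0.75000
  G: TP=22, FN=4+1+2+2+3=12 → 22/34 = 0.64706
  K: TP=16, FN=2+0+0+0+1=3 → 16/19 = 0.84211
Macro-recall = mean = (0.40000 + 0.77083 + 0.62222 + 0.75000 + 0.64706 + 0.84211) / 6 = 0.6720

0.6720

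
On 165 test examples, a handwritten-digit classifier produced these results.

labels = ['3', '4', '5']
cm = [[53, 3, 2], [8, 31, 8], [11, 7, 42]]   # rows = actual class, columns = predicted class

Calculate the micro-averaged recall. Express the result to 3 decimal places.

Micro-averaging pools counts across classes: ΣTP=126, ΣFP=39, ΣFN=39.
Micro-recall = TP/(TP+FN) on pooled counts = 0.764 (equals overall accuracy in single-label multiclass).

0.764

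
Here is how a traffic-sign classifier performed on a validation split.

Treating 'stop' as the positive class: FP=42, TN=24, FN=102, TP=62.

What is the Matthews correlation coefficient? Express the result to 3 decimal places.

MCC = (TP·TN − FP·FN) / √((TP+FP)(TP+FN)(TN+FP)(TN+FN))
Numerator = 62·24 − 42·102 = -2796
Denominator = √(104·164·66·126) = √141837696 = 11909.5632
MCC = -2796 / 11909.5632 = -0.235

-0.235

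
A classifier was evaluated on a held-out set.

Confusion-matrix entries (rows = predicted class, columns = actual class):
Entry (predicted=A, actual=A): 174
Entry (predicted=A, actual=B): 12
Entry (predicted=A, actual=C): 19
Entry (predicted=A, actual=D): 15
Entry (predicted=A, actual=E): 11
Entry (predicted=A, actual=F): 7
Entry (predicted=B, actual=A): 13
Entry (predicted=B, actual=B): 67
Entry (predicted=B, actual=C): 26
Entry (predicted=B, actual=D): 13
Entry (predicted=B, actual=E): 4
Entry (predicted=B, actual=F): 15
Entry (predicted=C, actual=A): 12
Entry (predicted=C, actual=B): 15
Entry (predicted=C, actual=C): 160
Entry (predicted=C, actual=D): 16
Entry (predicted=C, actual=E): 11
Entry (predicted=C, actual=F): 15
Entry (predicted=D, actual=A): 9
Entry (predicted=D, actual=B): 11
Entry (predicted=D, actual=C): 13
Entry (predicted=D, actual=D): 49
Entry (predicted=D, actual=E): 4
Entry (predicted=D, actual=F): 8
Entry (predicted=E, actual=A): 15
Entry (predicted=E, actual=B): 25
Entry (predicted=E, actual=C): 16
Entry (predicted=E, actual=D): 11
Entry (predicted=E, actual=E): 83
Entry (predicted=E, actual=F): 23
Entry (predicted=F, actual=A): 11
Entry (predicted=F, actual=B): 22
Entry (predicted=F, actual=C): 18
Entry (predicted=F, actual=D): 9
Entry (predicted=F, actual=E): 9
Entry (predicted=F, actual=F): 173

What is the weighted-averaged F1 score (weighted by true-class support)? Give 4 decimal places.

0.6330

Per-class F1 score (2·TP/(2·TP+FP+FN)):
  A: TP=174, FP=12+19+15+11+7=64, FN=13+12+9+15+11=60 → 348/472 = 0.73729
  B: TP=67, FP=13+26+13+4+15=71, FN=12+15+11+25+22=85 → 134/290 = 0.46207
  C: TP=160, FP=12+15+16+11+15=69, FN=19+26+13+16+18=92 → 320/481 = 0.66528
  D: TP=49, FP=9+11+13+4+8=45, FN=15+13+16+11+9=64 → 98/207 = 0.47343
  E: TP=83, FP=15+25+16+11+23=90, FN=11+4+11+4+9=39 → 166/295 = 0.56271
  F: TP=173, FP=11+22+18+9+9=69, FN=7+15+15+8+23=68 → 346/483 = 0.71636
Weighted-F1 score = Σ (supportᵢ/N)·F1 scoreᵢ with N=1114: (234/1114)·0.73729 + (152/1114)·0.46207 + (252/1114)·0.66528 + (113/1114)·0.47343 + (122/1114)·0.56271 + (241/1114)·0.71636 = 0.6330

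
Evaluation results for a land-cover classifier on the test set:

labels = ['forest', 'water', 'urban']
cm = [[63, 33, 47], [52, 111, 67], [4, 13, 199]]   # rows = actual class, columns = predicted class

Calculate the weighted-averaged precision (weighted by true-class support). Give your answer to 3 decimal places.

Per-class precision (TP/(TP+FP)):
  forest: TP=63, FP=52+4=56 → 63/119 = 0.5294
  water: TP=111, FP=33+13=46 → 111/157 = 0.7070
  urban: TP=199, FP=47+67=114 → 199/313 = 0.6358
Weighted-precision = Σ (supportᵢ/N)·precisionᵢ with N=589: (143/589)·0.5294 + (230/589)·0.7070 + (216/589)·0.6358 = 0.638

0.638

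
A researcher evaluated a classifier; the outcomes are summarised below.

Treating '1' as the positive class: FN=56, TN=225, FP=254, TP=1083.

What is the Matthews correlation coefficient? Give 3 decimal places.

0.507

MCC = (TP·TN − FP·FN) / √((TP+FP)(TP+FN)(TN+FP)(TN+FN))
Numerator = 1083·225 − 254·56 = 229451
Denominator = √(1337·1139·479·281) = √204973144957 = 452739.5995
MCC = 229451 / 452739.5995 = 0.507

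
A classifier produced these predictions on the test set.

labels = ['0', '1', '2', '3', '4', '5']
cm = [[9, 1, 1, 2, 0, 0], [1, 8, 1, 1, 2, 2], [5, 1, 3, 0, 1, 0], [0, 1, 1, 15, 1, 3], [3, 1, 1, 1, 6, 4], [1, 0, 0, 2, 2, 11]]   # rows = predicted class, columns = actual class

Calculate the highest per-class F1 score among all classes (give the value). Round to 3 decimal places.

Per-class F1 score (2·TP/(2·TP+FP+FN)):
  0: TP=9, FP=1+1+2+0+0=4, FN=1+5+0+3+1=10 → 18/32 = 0.5625
  1: TP=8, FP=1+1+1+2+2=7, FN=1+1+1+1+0=4 → 16/27 = 0.5926
  2: TP=3, FP=5+1+0+1+0=7, FN=1+1+1+1+0=4 → 6/17 = 0.3529
  3: TP=15, FP=0+1+1+1+3=6, FN=2+1+0+1+2=6 → 30/42 = 0.7143
  4: TP=6, FP=3+1+1+1+4=10, FN=0+2+1+1+2=6 → 12/28 = 0.4286
  5: TP=11, FP=1+0+0+2+2=5, FN=0+2+0+3+4=9 → 22/36 = 0.6111
Highest is class '3' with F1 score = 0.714.

0.714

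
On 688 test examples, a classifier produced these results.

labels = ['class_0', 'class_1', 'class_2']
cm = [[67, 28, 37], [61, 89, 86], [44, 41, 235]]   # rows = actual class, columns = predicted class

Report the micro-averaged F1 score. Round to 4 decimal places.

Micro-averaging pools counts across classes: ΣTP=391, ΣFP=297, ΣFN=297.
Micro-F1 score = 2·TP/(2·TP+FP+FN) on pooled counts = 0.5683 (equals overall accuracy in single-label multiclass).

0.5683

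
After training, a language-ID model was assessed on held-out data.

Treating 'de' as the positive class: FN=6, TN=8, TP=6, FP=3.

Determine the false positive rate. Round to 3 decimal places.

FPR = FP/(FP+TN) = 3/(3+8) = 0.273

0.273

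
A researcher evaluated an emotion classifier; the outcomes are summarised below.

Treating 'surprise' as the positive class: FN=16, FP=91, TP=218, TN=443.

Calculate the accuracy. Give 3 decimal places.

Accuracy = (TP+TN)/N = (218+443)/768 = 0.861

0.861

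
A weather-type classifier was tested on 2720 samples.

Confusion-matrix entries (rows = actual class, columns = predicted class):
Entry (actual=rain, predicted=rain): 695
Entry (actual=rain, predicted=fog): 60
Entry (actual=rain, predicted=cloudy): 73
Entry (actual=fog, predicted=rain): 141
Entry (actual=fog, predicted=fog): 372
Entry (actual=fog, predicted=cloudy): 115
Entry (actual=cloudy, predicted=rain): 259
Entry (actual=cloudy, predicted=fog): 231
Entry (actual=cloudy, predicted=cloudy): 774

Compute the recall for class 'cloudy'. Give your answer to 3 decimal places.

0.612

One-vs-rest for 'cloudy': TP = diagonal; FP = other classes predicted 'cloudy'; FN = 'cloudy' predicted as other.
recall = TP/(TP+FN).
cloudy: TP=774, FN=259+231=490 → 774/1264 = 0.6123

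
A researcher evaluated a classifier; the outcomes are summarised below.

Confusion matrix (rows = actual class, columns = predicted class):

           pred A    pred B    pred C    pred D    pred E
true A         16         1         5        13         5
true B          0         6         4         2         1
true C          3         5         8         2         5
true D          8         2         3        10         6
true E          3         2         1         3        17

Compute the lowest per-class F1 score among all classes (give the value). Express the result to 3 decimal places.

0.339

Per-class F1 score (2·TP/(2·TP+FP+FN)):
  A: TP=16, FP=0+3+8+3=14, FN=1+5+13+5=24 → 32/70 = 0.4571
  B: TP=6, FP=1+5+2+2=10, FN=0+4+2+1=7 → 12/29 = 0.4138
  C: TP=8, FP=5+4+3+1=13, FN=3+5+2+5=15 → 16/44 = 0.3636
  D: TP=10, FP=13+2+2+3=20, FN=8+2+3+6=19 → 20/59 = 0.3390
  E: TP=17, FP=5+1+5+6=17, FN=3+2+1+3=9 → 34/60 = 0.5667
Lowest is class 'D' with F1 score = 0.339.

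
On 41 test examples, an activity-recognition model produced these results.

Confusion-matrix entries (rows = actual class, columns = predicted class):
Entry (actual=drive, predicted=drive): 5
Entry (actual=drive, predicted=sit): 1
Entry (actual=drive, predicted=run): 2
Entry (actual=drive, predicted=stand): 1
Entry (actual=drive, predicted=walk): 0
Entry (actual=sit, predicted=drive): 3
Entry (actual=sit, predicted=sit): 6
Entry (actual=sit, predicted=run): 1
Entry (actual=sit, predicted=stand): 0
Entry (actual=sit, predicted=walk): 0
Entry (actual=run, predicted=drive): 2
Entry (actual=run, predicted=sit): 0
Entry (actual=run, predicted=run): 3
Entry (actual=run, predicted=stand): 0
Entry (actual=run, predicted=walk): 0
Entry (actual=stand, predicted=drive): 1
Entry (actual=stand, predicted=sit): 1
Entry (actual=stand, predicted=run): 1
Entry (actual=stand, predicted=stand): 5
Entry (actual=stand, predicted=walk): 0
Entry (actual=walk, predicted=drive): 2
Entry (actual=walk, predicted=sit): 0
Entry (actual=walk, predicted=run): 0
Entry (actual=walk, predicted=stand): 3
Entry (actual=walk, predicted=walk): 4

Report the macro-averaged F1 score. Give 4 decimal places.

Per-class F1 score (2·TP/(2·TP+FP+FN)):
  drive: TP=5, FP=3+2+1+2=8, FN=1+2+1+0=4 → 10/22 = 0.45455
  sit: TP=6, FP=1+0+1+0=2, FN=3+1+0+0=4 → 12/18 = 0.66667
  run: TP=3, FP=2+1+1+0=4, FN=2+0+0+0=2 → 6/12 = 0.50000
  stand: TP=5, FP=1+0+0+3=4, FN=1+1+1+0=3 → 10/17 = 0.58824
  walk: TP=4, FP=0+0+0+0=0, FN=2+0+0+3=5 → 8/13 = 0.61538
Macro-F1 score = mean = (0.45455 + 0.66667 + 0.50000 + 0.58824 + 0.61538) / 5 = 0.5650

0.5650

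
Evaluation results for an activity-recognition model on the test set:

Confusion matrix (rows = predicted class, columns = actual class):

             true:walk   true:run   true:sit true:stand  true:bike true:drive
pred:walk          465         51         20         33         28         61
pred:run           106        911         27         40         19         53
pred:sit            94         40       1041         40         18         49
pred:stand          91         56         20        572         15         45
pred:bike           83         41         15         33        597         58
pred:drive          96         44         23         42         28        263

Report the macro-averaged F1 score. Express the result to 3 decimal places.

0.710

Per-class F1 score (2·TP/(2·TP+FP+FN)):
  walk: TP=465, FP=51+20+33+28+61=193, FN=106+94+91+83+96=470 → 930/1593 = 0.5838
  run: TP=911, FP=106+27+40+19+53=245, FN=51+40+56+41+44=232 → 1822/2299 = 0.7925
  sit: TP=1041, FP=94+40+40+18+49=241, FN=20+27+20+15+23=105 → 2082/2428 = 0.8575
  stand: TP=572, FP=91+56+20+15+45=227, FN=33+40+40+33+42=188 → 1144/1559 = 0.7338
  bike: TP=597, FP=83+41+15+33+58=230, FN=28+19+18+15+28=108 → 1194/1532 = 0.7794
  drive: TP=263, FP=96+44+23+42+28=233, FN=61+53+49+45+58=266 → 526/1025 = 0.5132
Macro-F1 score = mean = (0.5838 + 0.7925 + 0.8575 + 0.7338 + 0.7794 + 0.5132) / 6 = 0.710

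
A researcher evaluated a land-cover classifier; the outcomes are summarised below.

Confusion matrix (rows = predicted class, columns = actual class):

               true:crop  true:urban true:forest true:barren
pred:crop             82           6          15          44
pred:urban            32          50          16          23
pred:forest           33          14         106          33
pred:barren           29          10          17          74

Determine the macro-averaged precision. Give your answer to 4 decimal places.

Per-class precision (TP/(TP+FP)):
  crop: TP=82, FP=6+15+44=65 → 82/147 = 0.55782
  urban: TP=50, FP=32+16+23=71 → 50/121 = 0.41322
  forest: TP=106, FP=33+14+33=80 → 106/186 = 0.56989
  barren: TP=74, FP=29+10+17=56 → 74/130 = 0.56923
Macro-precision = mean = (0.55782 + 0.41322 + 0.56989 + 0.56923) / 4 = 0.5275

0.5275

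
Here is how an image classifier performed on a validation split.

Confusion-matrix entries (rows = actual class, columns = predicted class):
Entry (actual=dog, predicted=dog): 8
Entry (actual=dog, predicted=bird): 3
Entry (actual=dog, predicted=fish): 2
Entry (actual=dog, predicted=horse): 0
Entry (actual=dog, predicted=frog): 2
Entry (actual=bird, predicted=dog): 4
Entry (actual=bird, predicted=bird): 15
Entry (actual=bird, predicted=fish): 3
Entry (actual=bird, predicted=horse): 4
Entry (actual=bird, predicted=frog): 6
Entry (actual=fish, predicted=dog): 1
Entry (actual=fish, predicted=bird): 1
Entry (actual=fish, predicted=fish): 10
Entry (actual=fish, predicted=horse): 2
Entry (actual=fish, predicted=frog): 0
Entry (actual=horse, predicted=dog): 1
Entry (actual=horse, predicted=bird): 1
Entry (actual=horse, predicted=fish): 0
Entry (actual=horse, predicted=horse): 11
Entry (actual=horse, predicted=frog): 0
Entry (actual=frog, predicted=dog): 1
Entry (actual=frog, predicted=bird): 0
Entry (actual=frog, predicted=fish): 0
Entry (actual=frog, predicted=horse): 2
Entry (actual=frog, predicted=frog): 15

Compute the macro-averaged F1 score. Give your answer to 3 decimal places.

0.644

Per-class F1 score (2·TP/(2·TP+FP+FN)):
  dog: TP=8, FP=4+1+1+1=7, FN=3+2+0+2=7 → 16/30 = 0.5333
  bird: TP=15, FP=3+1+1+0=5, FN=4+3+4+6=17 → 30/52 = 0.5769
  fish: TP=10, FP=2+3+0+0=5, FN=1+1+2+0=4 → 20/29 = 0.6897
  horse: TP=11, FP=0+4+2+2=8, FN=1+1+0+0=2 → 22/32 = 0.6875
  frog: TP=15, FP=2+6+0+0=8, FN=1+0+0+2=3 → 30/41 = 0.7317
Macro-F1 score = mean = (0.5333 + 0.5769 + 0.6897 + 0.6875 + 0.7317) / 5 = 0.644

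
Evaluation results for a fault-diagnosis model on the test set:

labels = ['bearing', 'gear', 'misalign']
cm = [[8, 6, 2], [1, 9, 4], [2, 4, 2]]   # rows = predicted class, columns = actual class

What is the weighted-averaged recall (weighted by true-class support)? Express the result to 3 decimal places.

0.500

Per-class recall (TP/(TP+FN)):
  bearing: TP=8, FN=1+2=3 → 8/11 = 0.7273
  gear: TP=9, FN=6+4=10 → 9/19 = 0.4737
  misalign: TP=2, FN=2+4=6 → 2/8 = 0.2500
Weighted-recall = Σ (supportᵢ/N)·recallᵢ with N=38: (11/38)·0.7273 + (19/38)·0.4737 + (8/38)·0.2500 = 0.500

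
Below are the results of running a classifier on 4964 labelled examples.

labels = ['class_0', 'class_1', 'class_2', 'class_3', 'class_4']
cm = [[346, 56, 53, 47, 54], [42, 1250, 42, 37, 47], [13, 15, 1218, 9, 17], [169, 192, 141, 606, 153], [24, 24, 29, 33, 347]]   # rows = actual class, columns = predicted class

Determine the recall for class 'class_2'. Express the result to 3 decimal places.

0.958

recall = TP/(TP+FN).
class_2: TP=1218, FN=13+15+9+17=54 → 1218/1272 = 0.9575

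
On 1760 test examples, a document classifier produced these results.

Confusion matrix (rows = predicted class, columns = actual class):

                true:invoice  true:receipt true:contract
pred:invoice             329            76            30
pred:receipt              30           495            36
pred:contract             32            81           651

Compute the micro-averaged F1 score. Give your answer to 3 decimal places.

0.838

Micro-averaging pools counts across classes: ΣTP=1475, ΣFP=285, ΣFN=285.
Micro-F1 score = 2·TP/(2·TP+FP+FN) on pooled counts = 0.838 (equals overall accuracy in single-label multiclass).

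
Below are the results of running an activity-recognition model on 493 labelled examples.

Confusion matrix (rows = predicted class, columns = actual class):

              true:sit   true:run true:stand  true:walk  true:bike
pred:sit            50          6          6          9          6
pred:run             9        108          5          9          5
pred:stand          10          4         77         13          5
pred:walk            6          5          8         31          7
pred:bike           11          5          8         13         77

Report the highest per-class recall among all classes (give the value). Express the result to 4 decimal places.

Per-class recall (TP/(TP+FN)):
  sit: TP=50, FN=9+10+6+11=36 → 50/86 = 0.58140
  run: TP=108, FN=6+4+5+5=20 → 108/128 = 0.84375
  stand: TP=77, FN=6+5+8+8=27 → 77/104 = 0.74038
  walk: TP=31, FN=9+9+13+13=44 → 31/75 = 0.41333
  bike: TP=77, FN=6+5+5+7=23 → 77/100 = 0.77000
Highest is class 'run' with recall = 0.8438.

0.8438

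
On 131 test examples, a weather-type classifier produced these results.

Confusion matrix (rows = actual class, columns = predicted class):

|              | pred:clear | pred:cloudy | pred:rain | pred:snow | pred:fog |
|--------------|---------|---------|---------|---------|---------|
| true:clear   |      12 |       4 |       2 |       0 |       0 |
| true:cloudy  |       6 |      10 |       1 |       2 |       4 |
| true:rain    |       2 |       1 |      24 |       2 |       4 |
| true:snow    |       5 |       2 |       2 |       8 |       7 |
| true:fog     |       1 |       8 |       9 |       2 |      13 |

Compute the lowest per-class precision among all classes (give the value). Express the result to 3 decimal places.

0.400

Per-class precision (TP/(TP+FP)):
  clear: TP=12, FP=6+2+5+1=14 → 12/26 = 0.4615
  cloudy: TP=10, FP=4+1+2+8=15 → 10/25 = 0.4000
  rain: TP=24, FP=2+1+2+9=14 → 24/38 = 0.6316
  snow: TP=8, FP=0+2+2+2=6 → 8/14 = 0.5714
  fog: TP=13, FP=0+4+4+7=15 → 13/28 = 0.4643
Lowest is class 'cloudy' with precision = 0.400.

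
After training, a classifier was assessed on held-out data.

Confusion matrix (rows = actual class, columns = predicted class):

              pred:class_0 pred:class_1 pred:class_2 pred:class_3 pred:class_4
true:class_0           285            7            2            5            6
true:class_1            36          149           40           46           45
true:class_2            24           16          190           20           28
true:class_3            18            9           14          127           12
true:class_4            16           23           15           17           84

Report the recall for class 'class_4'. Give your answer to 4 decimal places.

Treat 'class_4' as positive and all other classes as negative.
recall = TP/(TP+FN).
class_4: TP=84, FN=16+23+15+17=71 → 84/155 = 0.54194

0.5419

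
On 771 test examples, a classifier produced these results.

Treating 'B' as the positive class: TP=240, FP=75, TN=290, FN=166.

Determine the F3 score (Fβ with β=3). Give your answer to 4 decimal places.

0.6047

Fβ = (1+β²)·TP / ((1+β²)·TP + β²·FN + FP), with β²=9
= 10·240 / (10·240 + 9·166 + 75) = 0.6047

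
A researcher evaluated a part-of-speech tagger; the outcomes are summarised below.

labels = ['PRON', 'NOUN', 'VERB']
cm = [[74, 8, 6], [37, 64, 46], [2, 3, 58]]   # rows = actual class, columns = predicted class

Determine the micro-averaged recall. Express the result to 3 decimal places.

0.658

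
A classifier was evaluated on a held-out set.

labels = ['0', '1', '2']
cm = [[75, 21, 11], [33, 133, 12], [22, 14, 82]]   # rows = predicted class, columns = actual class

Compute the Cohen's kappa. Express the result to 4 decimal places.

Observed agreement pₒ = trace/N = 290/403 = 0.71960
Expected agreement pₑ = Σ (rowᵢ·colᵢ)/N² = (130·107 + 168·178 + 105·118)/403² = 0.34606
κ = (pₒ − pₑ)/(1 − pₑ) = (0.71960 − 0.34606)/(1 − 0.34606) = 0.5712

0.5712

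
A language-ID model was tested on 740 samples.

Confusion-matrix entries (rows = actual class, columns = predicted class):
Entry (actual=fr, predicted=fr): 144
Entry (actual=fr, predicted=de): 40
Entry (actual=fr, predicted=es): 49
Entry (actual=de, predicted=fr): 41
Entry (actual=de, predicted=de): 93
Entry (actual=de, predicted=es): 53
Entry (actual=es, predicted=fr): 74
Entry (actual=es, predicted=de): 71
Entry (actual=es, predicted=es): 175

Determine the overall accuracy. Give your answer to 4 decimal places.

0.5568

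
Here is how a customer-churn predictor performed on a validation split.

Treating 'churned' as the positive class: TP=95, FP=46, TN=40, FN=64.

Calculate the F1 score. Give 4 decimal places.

0.6333

Precision = TP/(TP+FP) = 95/141 = 0.6738
Recall = TP/(TP+FN) = 95/159 = 0.5975
F1 = 2·TP/(2·TP+FP+FN) = 190/300 = 0.6333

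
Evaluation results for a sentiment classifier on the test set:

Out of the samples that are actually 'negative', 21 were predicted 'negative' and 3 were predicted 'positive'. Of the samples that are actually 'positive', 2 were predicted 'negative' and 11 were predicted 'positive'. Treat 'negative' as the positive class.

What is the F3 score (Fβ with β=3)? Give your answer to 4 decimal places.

0.8787

Fβ = (1+β²)·TP / ((1+β²)·TP + β²·FN + FP), with β²=9
= 10·21 / (10·21 + 9·3 + 2) = 0.8787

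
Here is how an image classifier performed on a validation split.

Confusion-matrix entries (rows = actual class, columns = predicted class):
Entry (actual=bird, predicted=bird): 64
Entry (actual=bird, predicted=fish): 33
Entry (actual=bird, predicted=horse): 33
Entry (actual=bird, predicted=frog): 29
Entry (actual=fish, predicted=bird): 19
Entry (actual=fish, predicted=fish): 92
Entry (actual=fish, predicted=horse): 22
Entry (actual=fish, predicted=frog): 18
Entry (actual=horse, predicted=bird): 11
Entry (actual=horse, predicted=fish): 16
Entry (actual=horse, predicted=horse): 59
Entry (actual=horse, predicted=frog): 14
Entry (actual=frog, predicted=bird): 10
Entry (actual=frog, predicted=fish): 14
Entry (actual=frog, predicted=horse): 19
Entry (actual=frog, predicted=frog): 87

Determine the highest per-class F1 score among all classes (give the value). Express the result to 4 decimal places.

Per-class F1 score (2·TP/(2·TP+FP+FN)):
  bird: TP=64, FP=19+11+10=40, FN=33+33+29=95 → 128/263 = 0.48669
  fish: TP=92, FP=33+16+14=63, FN=19+22+18=59 → 184/306 = 0.60131
  horse: TP=59, FP=33+22+19=74, FN=11+16+14=41 → 118/233 = 0.50644
  frog: TP=87, FP=29+18+14=61, FN=10+14+19=43 → 174/278 = 0.62590
Highest is class 'frog' with F1 score = 0.6259.

0.6259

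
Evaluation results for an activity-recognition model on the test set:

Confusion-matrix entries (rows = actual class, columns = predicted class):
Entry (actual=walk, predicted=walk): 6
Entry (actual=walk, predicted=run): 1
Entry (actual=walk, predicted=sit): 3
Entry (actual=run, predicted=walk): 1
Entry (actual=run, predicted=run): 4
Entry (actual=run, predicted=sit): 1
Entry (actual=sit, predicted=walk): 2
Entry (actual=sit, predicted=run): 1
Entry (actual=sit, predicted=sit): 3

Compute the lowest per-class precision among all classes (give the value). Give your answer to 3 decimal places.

0.429

Per-class precision (TP/(TP+FP)):
  walk: TP=6, FP=1+2=3 → 6/9 = 0.6667
  run: TP=4, FP=1+1=2 → 4/6 = 0.6667
  sit: TP=3, FP=3+1=4 → 3/7 = 0.4286
Lowest is class 'sit' with precision = 0.429.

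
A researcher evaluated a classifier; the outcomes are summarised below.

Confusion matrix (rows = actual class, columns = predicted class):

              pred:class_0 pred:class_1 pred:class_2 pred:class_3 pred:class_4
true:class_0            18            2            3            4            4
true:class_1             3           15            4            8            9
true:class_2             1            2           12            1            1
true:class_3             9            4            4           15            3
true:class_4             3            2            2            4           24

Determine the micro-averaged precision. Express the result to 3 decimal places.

Micro-averaging pools counts across classes: ΣTP=84, ΣFP=73, ΣFN=73.
Micro-precision = TP/(TP+FP) on pooled counts = 0.535 (equals overall accuracy in single-label multiclass).

0.535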